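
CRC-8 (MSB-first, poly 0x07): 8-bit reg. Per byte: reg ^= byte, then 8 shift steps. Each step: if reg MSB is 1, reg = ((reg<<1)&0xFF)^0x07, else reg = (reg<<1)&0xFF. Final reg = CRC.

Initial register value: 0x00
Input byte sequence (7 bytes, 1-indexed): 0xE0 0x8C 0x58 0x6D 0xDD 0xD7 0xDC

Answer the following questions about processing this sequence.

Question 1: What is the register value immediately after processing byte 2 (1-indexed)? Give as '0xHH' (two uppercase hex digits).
After byte 1 (0xE0): reg=0xAE
After byte 2 (0x8C): reg=0xEE

Answer: 0xEE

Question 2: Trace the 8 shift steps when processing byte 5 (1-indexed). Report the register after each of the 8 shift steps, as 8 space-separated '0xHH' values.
Answer: 0xD7 0xA9 0x55 0xAA 0x53 0xA6 0x4B 0x96

Derivation:
After byte 1 (0xE0): reg=0xAE
After byte 2 (0x8C): reg=0xEE
After byte 3 (0x58): reg=0x0B
After byte 4 (0x6D): reg=0x35
Register before byte 5: 0x35
After XOR with byte 0xDD: 0xE8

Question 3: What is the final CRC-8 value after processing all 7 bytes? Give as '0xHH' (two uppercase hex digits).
Answer: 0x54

Derivation:
After byte 1 (0xE0): reg=0xAE
After byte 2 (0x8C): reg=0xEE
After byte 3 (0x58): reg=0x0B
After byte 4 (0x6D): reg=0x35
After byte 5 (0xDD): reg=0x96
After byte 6 (0xD7): reg=0xC0
After byte 7 (0xDC): reg=0x54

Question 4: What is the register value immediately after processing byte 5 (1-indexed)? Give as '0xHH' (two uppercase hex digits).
Answer: 0x96

Derivation:
After byte 1 (0xE0): reg=0xAE
After byte 2 (0x8C): reg=0xEE
After byte 3 (0x58): reg=0x0B
After byte 4 (0x6D): reg=0x35
After byte 5 (0xDD): reg=0x96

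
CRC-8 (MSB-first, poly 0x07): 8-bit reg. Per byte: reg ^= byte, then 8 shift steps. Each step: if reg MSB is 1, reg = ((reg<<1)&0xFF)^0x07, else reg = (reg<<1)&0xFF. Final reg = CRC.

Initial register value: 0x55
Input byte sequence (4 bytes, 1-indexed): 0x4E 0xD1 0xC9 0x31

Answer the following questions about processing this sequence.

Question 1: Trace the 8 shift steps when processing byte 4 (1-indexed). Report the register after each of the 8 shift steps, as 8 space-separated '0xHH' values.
After byte 1 (0x4E): reg=0x41
After byte 2 (0xD1): reg=0xF9
After byte 3 (0xC9): reg=0x90
Register before byte 4: 0x90
After XOR with byte 0x31: 0xA1

Answer: 0x45 0x8A 0x13 0x26 0x4C 0x98 0x37 0x6E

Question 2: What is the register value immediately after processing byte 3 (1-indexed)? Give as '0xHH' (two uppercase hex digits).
Answer: 0x90

Derivation:
After byte 1 (0x4E): reg=0x41
After byte 2 (0xD1): reg=0xF9
After byte 3 (0xC9): reg=0x90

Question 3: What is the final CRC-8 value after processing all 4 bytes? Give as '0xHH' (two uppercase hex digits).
Answer: 0x6E

Derivation:
After byte 1 (0x4E): reg=0x41
After byte 2 (0xD1): reg=0xF9
After byte 3 (0xC9): reg=0x90
After byte 4 (0x31): reg=0x6E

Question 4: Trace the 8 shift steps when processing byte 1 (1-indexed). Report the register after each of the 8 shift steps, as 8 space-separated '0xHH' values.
Register before byte 1: 0x55
After XOR with byte 0x4E: 0x1B

Answer: 0x36 0x6C 0xD8 0xB7 0x69 0xD2 0xA3 0x41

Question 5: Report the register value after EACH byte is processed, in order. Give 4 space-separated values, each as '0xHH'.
0x41 0xF9 0x90 0x6E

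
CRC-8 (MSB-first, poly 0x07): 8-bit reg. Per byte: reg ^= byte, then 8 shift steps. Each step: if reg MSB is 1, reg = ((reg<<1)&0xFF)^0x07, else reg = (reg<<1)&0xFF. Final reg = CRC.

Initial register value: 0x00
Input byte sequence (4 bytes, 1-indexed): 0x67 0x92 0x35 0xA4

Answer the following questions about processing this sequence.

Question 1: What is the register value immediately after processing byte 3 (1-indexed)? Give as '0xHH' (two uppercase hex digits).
Answer: 0x93

Derivation:
After byte 1 (0x67): reg=0x32
After byte 2 (0x92): reg=0x69
After byte 3 (0x35): reg=0x93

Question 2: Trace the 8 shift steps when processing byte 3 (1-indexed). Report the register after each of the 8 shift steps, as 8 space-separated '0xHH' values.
Answer: 0xB8 0x77 0xEE 0xDB 0xB1 0x65 0xCA 0x93

Derivation:
After byte 1 (0x67): reg=0x32
After byte 2 (0x92): reg=0x69
Register before byte 3: 0x69
After XOR with byte 0x35: 0x5C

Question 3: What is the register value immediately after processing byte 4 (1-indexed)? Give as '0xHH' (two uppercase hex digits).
Answer: 0x85

Derivation:
After byte 1 (0x67): reg=0x32
After byte 2 (0x92): reg=0x69
After byte 3 (0x35): reg=0x93
After byte 4 (0xA4): reg=0x85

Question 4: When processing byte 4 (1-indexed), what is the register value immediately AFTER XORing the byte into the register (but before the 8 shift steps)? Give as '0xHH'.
Register before byte 4: 0x93
Byte 4: 0xA4
0x93 XOR 0xA4 = 0x37

Answer: 0x37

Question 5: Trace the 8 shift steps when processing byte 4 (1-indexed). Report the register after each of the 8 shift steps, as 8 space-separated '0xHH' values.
Answer: 0x6E 0xDC 0xBF 0x79 0xF2 0xE3 0xC1 0x85

Derivation:
After byte 1 (0x67): reg=0x32
After byte 2 (0x92): reg=0x69
After byte 3 (0x35): reg=0x93
Register before byte 4: 0x93
After XOR with byte 0xA4: 0x37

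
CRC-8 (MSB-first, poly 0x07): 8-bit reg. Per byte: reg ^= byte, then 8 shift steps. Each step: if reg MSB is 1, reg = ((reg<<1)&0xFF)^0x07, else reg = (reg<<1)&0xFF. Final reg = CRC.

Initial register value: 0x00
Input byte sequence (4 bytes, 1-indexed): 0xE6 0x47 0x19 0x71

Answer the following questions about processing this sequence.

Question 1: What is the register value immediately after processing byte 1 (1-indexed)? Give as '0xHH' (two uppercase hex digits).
After byte 1 (0xE6): reg=0xBC

Answer: 0xBC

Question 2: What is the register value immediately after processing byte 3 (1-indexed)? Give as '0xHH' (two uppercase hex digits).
Answer: 0xCC

Derivation:
After byte 1 (0xE6): reg=0xBC
After byte 2 (0x47): reg=0xEF
After byte 3 (0x19): reg=0xCC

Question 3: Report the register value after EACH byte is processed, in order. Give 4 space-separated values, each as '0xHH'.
0xBC 0xEF 0xCC 0x3A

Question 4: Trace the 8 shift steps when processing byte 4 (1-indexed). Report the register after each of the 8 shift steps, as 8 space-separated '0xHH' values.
Answer: 0x7D 0xFA 0xF3 0xE1 0xC5 0x8D 0x1D 0x3A

Derivation:
After byte 1 (0xE6): reg=0xBC
After byte 2 (0x47): reg=0xEF
After byte 3 (0x19): reg=0xCC
Register before byte 4: 0xCC
After XOR with byte 0x71: 0xBD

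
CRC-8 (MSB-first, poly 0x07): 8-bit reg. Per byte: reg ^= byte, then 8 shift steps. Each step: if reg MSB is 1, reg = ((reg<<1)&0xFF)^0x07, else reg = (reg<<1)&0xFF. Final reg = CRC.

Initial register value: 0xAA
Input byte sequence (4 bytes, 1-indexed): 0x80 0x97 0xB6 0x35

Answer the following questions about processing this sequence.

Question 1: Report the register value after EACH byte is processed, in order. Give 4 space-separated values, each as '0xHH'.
0xD6 0xC0 0x45 0x57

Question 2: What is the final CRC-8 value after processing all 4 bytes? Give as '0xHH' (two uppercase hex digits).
Answer: 0x57

Derivation:
After byte 1 (0x80): reg=0xD6
After byte 2 (0x97): reg=0xC0
After byte 3 (0xB6): reg=0x45
After byte 4 (0x35): reg=0x57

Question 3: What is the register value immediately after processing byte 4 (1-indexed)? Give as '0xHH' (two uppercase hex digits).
After byte 1 (0x80): reg=0xD6
After byte 2 (0x97): reg=0xC0
After byte 3 (0xB6): reg=0x45
After byte 4 (0x35): reg=0x57

Answer: 0x57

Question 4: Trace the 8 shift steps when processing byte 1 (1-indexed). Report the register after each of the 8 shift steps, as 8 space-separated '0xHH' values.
Register before byte 1: 0xAA
After XOR with byte 0x80: 0x2A

Answer: 0x54 0xA8 0x57 0xAE 0x5B 0xB6 0x6B 0xD6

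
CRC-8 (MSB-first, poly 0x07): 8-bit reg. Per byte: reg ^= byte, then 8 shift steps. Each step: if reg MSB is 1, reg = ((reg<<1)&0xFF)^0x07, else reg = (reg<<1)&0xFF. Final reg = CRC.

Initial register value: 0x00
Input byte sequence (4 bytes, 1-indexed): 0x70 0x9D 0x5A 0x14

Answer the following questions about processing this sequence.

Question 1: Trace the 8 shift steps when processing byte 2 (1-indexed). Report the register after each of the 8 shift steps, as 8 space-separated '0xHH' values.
Answer: 0x93 0x21 0x42 0x84 0x0F 0x1E 0x3C 0x78

Derivation:
After byte 1 (0x70): reg=0x57
Register before byte 2: 0x57
After XOR with byte 0x9D: 0xCA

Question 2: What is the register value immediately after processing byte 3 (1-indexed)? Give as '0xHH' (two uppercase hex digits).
After byte 1 (0x70): reg=0x57
After byte 2 (0x9D): reg=0x78
After byte 3 (0x5A): reg=0xEE

Answer: 0xEE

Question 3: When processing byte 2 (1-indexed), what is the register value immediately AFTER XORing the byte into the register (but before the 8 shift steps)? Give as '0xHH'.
Answer: 0xCA

Derivation:
Register before byte 2: 0x57
Byte 2: 0x9D
0x57 XOR 0x9D = 0xCA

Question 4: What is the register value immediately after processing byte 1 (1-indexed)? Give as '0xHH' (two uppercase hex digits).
After byte 1 (0x70): reg=0x57

Answer: 0x57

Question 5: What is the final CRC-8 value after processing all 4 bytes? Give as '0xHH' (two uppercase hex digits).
Answer: 0xE8

Derivation:
After byte 1 (0x70): reg=0x57
After byte 2 (0x9D): reg=0x78
After byte 3 (0x5A): reg=0xEE
After byte 4 (0x14): reg=0xE8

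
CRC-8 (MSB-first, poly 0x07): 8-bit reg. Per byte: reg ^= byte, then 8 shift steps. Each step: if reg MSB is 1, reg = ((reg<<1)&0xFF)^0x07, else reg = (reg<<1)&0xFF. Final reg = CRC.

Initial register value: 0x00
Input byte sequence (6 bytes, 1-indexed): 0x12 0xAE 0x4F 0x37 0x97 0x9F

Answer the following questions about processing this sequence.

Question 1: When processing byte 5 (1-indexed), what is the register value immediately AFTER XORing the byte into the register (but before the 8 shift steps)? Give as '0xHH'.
Register before byte 5: 0x32
Byte 5: 0x97
0x32 XOR 0x97 = 0xA5

Answer: 0xA5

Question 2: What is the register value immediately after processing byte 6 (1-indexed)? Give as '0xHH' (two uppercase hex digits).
Answer: 0x8D

Derivation:
After byte 1 (0x12): reg=0x7E
After byte 2 (0xAE): reg=0x3E
After byte 3 (0x4F): reg=0x50
After byte 4 (0x37): reg=0x32
After byte 5 (0x97): reg=0x72
After byte 6 (0x9F): reg=0x8D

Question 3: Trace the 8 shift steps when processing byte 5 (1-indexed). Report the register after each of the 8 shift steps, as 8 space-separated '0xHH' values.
Answer: 0x4D 0x9A 0x33 0x66 0xCC 0x9F 0x39 0x72

Derivation:
After byte 1 (0x12): reg=0x7E
After byte 2 (0xAE): reg=0x3E
After byte 3 (0x4F): reg=0x50
After byte 4 (0x37): reg=0x32
Register before byte 5: 0x32
After XOR with byte 0x97: 0xA5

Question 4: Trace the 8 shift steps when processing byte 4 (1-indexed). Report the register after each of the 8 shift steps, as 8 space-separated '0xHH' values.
After byte 1 (0x12): reg=0x7E
After byte 2 (0xAE): reg=0x3E
After byte 3 (0x4F): reg=0x50
Register before byte 4: 0x50
After XOR with byte 0x37: 0x67

Answer: 0xCE 0x9B 0x31 0x62 0xC4 0x8F 0x19 0x32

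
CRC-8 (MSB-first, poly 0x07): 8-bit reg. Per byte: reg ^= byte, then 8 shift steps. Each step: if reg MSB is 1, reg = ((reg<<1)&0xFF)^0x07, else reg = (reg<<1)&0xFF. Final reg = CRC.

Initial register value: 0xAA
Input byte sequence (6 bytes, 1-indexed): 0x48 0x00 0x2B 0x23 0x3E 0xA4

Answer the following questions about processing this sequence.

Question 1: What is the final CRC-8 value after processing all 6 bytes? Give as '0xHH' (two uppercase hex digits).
After byte 1 (0x48): reg=0xA0
After byte 2 (0x00): reg=0x69
After byte 3 (0x2B): reg=0xC9
After byte 4 (0x23): reg=0x98
After byte 5 (0x3E): reg=0x7B
After byte 6 (0xA4): reg=0x13

Answer: 0x13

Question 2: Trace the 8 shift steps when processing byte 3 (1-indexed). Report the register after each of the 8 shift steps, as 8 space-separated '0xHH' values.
Answer: 0x84 0x0F 0x1E 0x3C 0x78 0xF0 0xE7 0xC9

Derivation:
After byte 1 (0x48): reg=0xA0
After byte 2 (0x00): reg=0x69
Register before byte 3: 0x69
After XOR with byte 0x2B: 0x42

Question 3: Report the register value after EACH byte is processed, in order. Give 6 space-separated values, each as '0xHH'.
0xA0 0x69 0xC9 0x98 0x7B 0x13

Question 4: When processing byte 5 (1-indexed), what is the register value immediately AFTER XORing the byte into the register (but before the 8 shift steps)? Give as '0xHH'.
Register before byte 5: 0x98
Byte 5: 0x3E
0x98 XOR 0x3E = 0xA6

Answer: 0xA6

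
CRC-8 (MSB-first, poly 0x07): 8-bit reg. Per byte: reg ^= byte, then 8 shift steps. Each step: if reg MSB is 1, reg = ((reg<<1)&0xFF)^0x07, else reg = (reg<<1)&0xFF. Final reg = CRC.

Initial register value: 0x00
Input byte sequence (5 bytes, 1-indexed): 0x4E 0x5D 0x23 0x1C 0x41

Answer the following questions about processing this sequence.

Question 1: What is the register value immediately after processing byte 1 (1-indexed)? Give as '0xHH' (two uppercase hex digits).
After byte 1 (0x4E): reg=0xED

Answer: 0xED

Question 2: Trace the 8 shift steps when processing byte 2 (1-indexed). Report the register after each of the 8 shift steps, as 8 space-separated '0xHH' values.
After byte 1 (0x4E): reg=0xED
Register before byte 2: 0xED
After XOR with byte 0x5D: 0xB0

Answer: 0x67 0xCE 0x9B 0x31 0x62 0xC4 0x8F 0x19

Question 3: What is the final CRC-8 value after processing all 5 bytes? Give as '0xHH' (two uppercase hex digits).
Answer: 0x0D

Derivation:
After byte 1 (0x4E): reg=0xED
After byte 2 (0x5D): reg=0x19
After byte 3 (0x23): reg=0xA6
After byte 4 (0x1C): reg=0x2F
After byte 5 (0x41): reg=0x0D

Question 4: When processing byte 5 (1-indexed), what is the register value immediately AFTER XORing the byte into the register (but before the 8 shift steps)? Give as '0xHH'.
Answer: 0x6E

Derivation:
Register before byte 5: 0x2F
Byte 5: 0x41
0x2F XOR 0x41 = 0x6E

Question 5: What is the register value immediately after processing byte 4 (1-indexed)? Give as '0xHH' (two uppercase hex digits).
Answer: 0x2F

Derivation:
After byte 1 (0x4E): reg=0xED
After byte 2 (0x5D): reg=0x19
After byte 3 (0x23): reg=0xA6
After byte 4 (0x1C): reg=0x2F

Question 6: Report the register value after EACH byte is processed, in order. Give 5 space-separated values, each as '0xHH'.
0xED 0x19 0xA6 0x2F 0x0D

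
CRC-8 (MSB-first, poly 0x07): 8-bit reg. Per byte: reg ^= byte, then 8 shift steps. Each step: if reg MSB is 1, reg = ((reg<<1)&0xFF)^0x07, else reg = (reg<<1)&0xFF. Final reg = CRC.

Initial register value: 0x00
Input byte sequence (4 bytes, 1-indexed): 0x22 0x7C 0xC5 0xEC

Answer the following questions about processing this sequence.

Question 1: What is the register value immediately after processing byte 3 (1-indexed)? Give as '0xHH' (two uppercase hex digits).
Answer: 0x9E

Derivation:
After byte 1 (0x22): reg=0xEE
After byte 2 (0x7C): reg=0xF7
After byte 3 (0xC5): reg=0x9E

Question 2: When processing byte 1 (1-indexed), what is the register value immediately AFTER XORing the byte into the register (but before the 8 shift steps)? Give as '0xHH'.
Answer: 0x22

Derivation:
Register before byte 1: 0x00
Byte 1: 0x22
0x00 XOR 0x22 = 0x22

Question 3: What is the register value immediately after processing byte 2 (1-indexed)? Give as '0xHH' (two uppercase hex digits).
After byte 1 (0x22): reg=0xEE
After byte 2 (0x7C): reg=0xF7

Answer: 0xF7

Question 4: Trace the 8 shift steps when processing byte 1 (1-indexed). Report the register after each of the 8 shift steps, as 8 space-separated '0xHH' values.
Answer: 0x44 0x88 0x17 0x2E 0x5C 0xB8 0x77 0xEE

Derivation:
Register before byte 1: 0x00
After XOR with byte 0x22: 0x22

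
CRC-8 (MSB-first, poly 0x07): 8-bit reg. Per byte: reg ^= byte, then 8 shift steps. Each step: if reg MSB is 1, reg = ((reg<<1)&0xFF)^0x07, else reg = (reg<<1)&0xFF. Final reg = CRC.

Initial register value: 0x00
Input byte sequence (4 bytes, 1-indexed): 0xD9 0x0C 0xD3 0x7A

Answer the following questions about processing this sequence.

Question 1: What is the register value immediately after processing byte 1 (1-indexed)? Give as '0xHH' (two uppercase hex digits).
Answer: 0x01

Derivation:
After byte 1 (0xD9): reg=0x01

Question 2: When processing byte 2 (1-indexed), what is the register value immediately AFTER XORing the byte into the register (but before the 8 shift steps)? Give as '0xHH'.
Register before byte 2: 0x01
Byte 2: 0x0C
0x01 XOR 0x0C = 0x0D

Answer: 0x0D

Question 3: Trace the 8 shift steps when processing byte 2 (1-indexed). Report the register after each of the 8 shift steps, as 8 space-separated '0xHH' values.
Answer: 0x1A 0x34 0x68 0xD0 0xA7 0x49 0x92 0x23

Derivation:
After byte 1 (0xD9): reg=0x01
Register before byte 2: 0x01
After XOR with byte 0x0C: 0x0D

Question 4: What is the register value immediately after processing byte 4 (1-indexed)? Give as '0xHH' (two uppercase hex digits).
Answer: 0x75

Derivation:
After byte 1 (0xD9): reg=0x01
After byte 2 (0x0C): reg=0x23
After byte 3 (0xD3): reg=0xDE
After byte 4 (0x7A): reg=0x75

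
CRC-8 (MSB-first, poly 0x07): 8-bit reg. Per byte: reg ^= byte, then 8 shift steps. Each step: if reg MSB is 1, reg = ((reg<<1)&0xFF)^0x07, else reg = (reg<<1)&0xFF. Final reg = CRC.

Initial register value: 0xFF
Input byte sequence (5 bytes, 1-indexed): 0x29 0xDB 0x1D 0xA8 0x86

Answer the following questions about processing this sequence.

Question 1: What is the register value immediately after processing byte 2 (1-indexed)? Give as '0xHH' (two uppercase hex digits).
After byte 1 (0x29): reg=0x2C
After byte 2 (0xDB): reg=0xCB

Answer: 0xCB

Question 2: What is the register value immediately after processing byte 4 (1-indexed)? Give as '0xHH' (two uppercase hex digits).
After byte 1 (0x29): reg=0x2C
After byte 2 (0xDB): reg=0xCB
After byte 3 (0x1D): reg=0x2C
After byte 4 (0xA8): reg=0x95

Answer: 0x95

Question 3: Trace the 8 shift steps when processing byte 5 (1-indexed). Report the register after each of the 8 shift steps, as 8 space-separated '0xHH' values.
After byte 1 (0x29): reg=0x2C
After byte 2 (0xDB): reg=0xCB
After byte 3 (0x1D): reg=0x2C
After byte 4 (0xA8): reg=0x95
Register before byte 5: 0x95
After XOR with byte 0x86: 0x13

Answer: 0x26 0x4C 0x98 0x37 0x6E 0xDC 0xBF 0x79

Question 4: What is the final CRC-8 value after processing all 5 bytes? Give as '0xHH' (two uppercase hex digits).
After byte 1 (0x29): reg=0x2C
After byte 2 (0xDB): reg=0xCB
After byte 3 (0x1D): reg=0x2C
After byte 4 (0xA8): reg=0x95
After byte 5 (0x86): reg=0x79

Answer: 0x79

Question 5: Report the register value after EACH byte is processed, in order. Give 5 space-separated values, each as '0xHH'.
0x2C 0xCB 0x2C 0x95 0x79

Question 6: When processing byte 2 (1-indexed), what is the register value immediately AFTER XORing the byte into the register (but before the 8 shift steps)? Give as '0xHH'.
Answer: 0xF7

Derivation:
Register before byte 2: 0x2C
Byte 2: 0xDB
0x2C XOR 0xDB = 0xF7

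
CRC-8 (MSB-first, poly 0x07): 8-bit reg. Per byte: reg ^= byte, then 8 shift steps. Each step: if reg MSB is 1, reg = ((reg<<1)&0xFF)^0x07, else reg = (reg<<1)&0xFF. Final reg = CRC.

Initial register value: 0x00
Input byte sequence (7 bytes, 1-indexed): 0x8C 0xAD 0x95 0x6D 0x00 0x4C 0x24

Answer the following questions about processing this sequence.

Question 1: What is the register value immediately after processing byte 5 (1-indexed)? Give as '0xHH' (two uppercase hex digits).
Answer: 0x75

Derivation:
After byte 1 (0x8C): reg=0xAD
After byte 2 (0xAD): reg=0x00
After byte 3 (0x95): reg=0xE2
After byte 4 (0x6D): reg=0xA4
After byte 5 (0x00): reg=0x75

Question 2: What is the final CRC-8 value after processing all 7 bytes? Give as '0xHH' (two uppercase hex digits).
After byte 1 (0x8C): reg=0xAD
After byte 2 (0xAD): reg=0x00
After byte 3 (0x95): reg=0xE2
After byte 4 (0x6D): reg=0xA4
After byte 5 (0x00): reg=0x75
After byte 6 (0x4C): reg=0xAF
After byte 7 (0x24): reg=0xB8

Answer: 0xB8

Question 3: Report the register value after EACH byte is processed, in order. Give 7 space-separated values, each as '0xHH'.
0xAD 0x00 0xE2 0xA4 0x75 0xAF 0xB8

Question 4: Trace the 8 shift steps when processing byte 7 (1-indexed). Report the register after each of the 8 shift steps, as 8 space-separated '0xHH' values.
After byte 1 (0x8C): reg=0xAD
After byte 2 (0xAD): reg=0x00
After byte 3 (0x95): reg=0xE2
After byte 4 (0x6D): reg=0xA4
After byte 5 (0x00): reg=0x75
After byte 6 (0x4C): reg=0xAF
Register before byte 7: 0xAF
After XOR with byte 0x24: 0x8B

Answer: 0x11 0x22 0x44 0x88 0x17 0x2E 0x5C 0xB8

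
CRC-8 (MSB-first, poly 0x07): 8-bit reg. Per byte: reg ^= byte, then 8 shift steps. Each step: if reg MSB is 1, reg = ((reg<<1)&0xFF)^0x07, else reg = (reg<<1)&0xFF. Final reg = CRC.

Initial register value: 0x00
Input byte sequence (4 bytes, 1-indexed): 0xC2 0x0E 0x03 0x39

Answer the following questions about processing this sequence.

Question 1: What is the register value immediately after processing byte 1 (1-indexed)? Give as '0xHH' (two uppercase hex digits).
Answer: 0x40

Derivation:
After byte 1 (0xC2): reg=0x40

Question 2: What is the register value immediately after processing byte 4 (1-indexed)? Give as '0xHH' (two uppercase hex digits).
Answer: 0x3A

Derivation:
After byte 1 (0xC2): reg=0x40
After byte 2 (0x0E): reg=0xED
After byte 3 (0x03): reg=0x84
After byte 4 (0x39): reg=0x3A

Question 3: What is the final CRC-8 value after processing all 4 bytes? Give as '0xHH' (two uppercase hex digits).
Answer: 0x3A

Derivation:
After byte 1 (0xC2): reg=0x40
After byte 2 (0x0E): reg=0xED
After byte 3 (0x03): reg=0x84
After byte 4 (0x39): reg=0x3A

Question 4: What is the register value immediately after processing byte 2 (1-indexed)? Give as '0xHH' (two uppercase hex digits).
Answer: 0xED

Derivation:
After byte 1 (0xC2): reg=0x40
After byte 2 (0x0E): reg=0xED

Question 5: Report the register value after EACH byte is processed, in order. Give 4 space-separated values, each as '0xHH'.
0x40 0xED 0x84 0x3A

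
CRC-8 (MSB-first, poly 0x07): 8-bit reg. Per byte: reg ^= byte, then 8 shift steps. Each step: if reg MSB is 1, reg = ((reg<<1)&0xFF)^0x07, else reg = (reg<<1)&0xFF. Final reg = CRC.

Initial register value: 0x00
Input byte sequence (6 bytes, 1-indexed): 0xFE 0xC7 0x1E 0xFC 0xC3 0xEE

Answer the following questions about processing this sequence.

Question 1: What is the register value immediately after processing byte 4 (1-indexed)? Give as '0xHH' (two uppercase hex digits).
After byte 1 (0xFE): reg=0xF4
After byte 2 (0xC7): reg=0x99
After byte 3 (0x1E): reg=0x9C
After byte 4 (0xFC): reg=0x27

Answer: 0x27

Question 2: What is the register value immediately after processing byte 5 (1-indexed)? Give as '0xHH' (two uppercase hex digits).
Answer: 0xB2

Derivation:
After byte 1 (0xFE): reg=0xF4
After byte 2 (0xC7): reg=0x99
After byte 3 (0x1E): reg=0x9C
After byte 4 (0xFC): reg=0x27
After byte 5 (0xC3): reg=0xB2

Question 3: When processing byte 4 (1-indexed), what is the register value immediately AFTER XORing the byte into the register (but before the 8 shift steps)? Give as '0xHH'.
Answer: 0x60

Derivation:
Register before byte 4: 0x9C
Byte 4: 0xFC
0x9C XOR 0xFC = 0x60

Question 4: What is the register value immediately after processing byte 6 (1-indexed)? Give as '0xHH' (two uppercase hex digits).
After byte 1 (0xFE): reg=0xF4
After byte 2 (0xC7): reg=0x99
After byte 3 (0x1E): reg=0x9C
After byte 4 (0xFC): reg=0x27
After byte 5 (0xC3): reg=0xB2
After byte 6 (0xEE): reg=0x93

Answer: 0x93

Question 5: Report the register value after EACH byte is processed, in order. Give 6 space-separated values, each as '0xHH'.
0xF4 0x99 0x9C 0x27 0xB2 0x93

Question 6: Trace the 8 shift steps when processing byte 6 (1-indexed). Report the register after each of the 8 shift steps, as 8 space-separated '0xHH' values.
Answer: 0xB8 0x77 0xEE 0xDB 0xB1 0x65 0xCA 0x93

Derivation:
After byte 1 (0xFE): reg=0xF4
After byte 2 (0xC7): reg=0x99
After byte 3 (0x1E): reg=0x9C
After byte 4 (0xFC): reg=0x27
After byte 5 (0xC3): reg=0xB2
Register before byte 6: 0xB2
After XOR with byte 0xEE: 0x5C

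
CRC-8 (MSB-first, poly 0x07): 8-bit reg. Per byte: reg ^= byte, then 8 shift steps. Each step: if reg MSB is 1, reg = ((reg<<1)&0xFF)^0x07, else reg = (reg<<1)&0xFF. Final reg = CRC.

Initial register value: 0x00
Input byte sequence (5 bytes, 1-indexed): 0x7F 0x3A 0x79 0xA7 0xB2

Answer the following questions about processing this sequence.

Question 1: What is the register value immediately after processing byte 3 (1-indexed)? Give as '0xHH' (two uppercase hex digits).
Answer: 0x33

Derivation:
After byte 1 (0x7F): reg=0x7A
After byte 2 (0x3A): reg=0xC7
After byte 3 (0x79): reg=0x33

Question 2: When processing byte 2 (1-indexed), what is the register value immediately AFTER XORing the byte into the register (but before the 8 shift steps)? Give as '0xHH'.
Register before byte 2: 0x7A
Byte 2: 0x3A
0x7A XOR 0x3A = 0x40

Answer: 0x40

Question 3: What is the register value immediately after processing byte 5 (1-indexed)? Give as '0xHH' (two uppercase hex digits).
After byte 1 (0x7F): reg=0x7A
After byte 2 (0x3A): reg=0xC7
After byte 3 (0x79): reg=0x33
After byte 4 (0xA7): reg=0xE5
After byte 5 (0xB2): reg=0xA2

Answer: 0xA2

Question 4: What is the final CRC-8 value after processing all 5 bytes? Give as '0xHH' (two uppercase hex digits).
Answer: 0xA2

Derivation:
After byte 1 (0x7F): reg=0x7A
After byte 2 (0x3A): reg=0xC7
After byte 3 (0x79): reg=0x33
After byte 4 (0xA7): reg=0xE5
After byte 5 (0xB2): reg=0xA2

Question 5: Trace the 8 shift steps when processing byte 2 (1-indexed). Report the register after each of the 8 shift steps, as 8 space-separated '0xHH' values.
After byte 1 (0x7F): reg=0x7A
Register before byte 2: 0x7A
After XOR with byte 0x3A: 0x40

Answer: 0x80 0x07 0x0E 0x1C 0x38 0x70 0xE0 0xC7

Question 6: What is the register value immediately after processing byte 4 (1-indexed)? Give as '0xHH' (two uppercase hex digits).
Answer: 0xE5

Derivation:
After byte 1 (0x7F): reg=0x7A
After byte 2 (0x3A): reg=0xC7
After byte 3 (0x79): reg=0x33
After byte 4 (0xA7): reg=0xE5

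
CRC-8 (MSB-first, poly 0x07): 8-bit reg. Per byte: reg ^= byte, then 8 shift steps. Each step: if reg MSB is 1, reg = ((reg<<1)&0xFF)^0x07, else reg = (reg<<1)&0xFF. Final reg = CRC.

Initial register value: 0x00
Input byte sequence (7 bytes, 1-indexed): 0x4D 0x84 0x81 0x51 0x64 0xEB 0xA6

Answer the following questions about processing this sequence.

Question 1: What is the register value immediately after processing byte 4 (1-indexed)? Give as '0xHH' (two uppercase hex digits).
Answer: 0xD6

Derivation:
After byte 1 (0x4D): reg=0xE4
After byte 2 (0x84): reg=0x27
After byte 3 (0x81): reg=0x7B
After byte 4 (0x51): reg=0xD6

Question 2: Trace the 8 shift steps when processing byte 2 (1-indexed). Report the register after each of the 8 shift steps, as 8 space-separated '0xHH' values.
Answer: 0xC0 0x87 0x09 0x12 0x24 0x48 0x90 0x27

Derivation:
After byte 1 (0x4D): reg=0xE4
Register before byte 2: 0xE4
After XOR with byte 0x84: 0x60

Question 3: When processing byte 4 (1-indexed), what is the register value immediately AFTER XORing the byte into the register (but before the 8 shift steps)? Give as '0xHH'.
Answer: 0x2A

Derivation:
Register before byte 4: 0x7B
Byte 4: 0x51
0x7B XOR 0x51 = 0x2A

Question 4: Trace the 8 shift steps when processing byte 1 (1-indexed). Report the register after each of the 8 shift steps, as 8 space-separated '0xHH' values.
Answer: 0x9A 0x33 0x66 0xCC 0x9F 0x39 0x72 0xE4

Derivation:
Register before byte 1: 0x00
After XOR with byte 0x4D: 0x4D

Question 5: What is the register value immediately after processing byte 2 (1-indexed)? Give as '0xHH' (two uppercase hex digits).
Answer: 0x27

Derivation:
After byte 1 (0x4D): reg=0xE4
After byte 2 (0x84): reg=0x27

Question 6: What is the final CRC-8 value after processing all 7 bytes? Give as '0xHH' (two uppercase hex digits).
After byte 1 (0x4D): reg=0xE4
After byte 2 (0x84): reg=0x27
After byte 3 (0x81): reg=0x7B
After byte 4 (0x51): reg=0xD6
After byte 5 (0x64): reg=0x17
After byte 6 (0xEB): reg=0xFA
After byte 7 (0xA6): reg=0x93

Answer: 0x93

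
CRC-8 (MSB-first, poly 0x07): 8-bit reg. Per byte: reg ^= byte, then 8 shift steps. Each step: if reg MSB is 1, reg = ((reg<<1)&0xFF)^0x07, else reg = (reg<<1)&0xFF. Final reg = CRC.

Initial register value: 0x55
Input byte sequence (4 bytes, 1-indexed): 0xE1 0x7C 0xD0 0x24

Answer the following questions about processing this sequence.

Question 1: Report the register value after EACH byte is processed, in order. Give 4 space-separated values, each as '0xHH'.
0x05 0x68 0x21 0x1B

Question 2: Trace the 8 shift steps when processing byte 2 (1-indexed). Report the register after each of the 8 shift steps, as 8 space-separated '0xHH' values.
Answer: 0xF2 0xE3 0xC1 0x85 0x0D 0x1A 0x34 0x68

Derivation:
After byte 1 (0xE1): reg=0x05
Register before byte 2: 0x05
After XOR with byte 0x7C: 0x79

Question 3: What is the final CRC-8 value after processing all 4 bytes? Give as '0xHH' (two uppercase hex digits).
After byte 1 (0xE1): reg=0x05
After byte 2 (0x7C): reg=0x68
After byte 3 (0xD0): reg=0x21
After byte 4 (0x24): reg=0x1B

Answer: 0x1B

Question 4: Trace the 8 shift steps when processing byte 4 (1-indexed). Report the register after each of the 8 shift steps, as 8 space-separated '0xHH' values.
Answer: 0x0A 0x14 0x28 0x50 0xA0 0x47 0x8E 0x1B

Derivation:
After byte 1 (0xE1): reg=0x05
After byte 2 (0x7C): reg=0x68
After byte 3 (0xD0): reg=0x21
Register before byte 4: 0x21
After XOR with byte 0x24: 0x05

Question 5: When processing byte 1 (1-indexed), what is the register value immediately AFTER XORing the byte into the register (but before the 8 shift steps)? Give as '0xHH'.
Answer: 0xB4

Derivation:
Register before byte 1: 0x55
Byte 1: 0xE1
0x55 XOR 0xE1 = 0xB4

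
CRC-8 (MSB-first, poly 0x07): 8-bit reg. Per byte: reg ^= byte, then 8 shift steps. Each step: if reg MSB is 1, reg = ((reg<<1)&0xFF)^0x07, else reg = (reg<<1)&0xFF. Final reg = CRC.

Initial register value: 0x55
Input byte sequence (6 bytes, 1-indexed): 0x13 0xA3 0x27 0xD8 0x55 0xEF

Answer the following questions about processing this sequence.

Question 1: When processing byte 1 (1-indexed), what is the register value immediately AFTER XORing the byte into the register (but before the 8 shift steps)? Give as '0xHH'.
Register before byte 1: 0x55
Byte 1: 0x13
0x55 XOR 0x13 = 0x46

Answer: 0x46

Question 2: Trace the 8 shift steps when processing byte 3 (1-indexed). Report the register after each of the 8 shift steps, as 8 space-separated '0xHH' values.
Answer: 0xC4 0x8F 0x19 0x32 0x64 0xC8 0x97 0x29

Derivation:
After byte 1 (0x13): reg=0xD5
After byte 2 (0xA3): reg=0x45
Register before byte 3: 0x45
After XOR with byte 0x27: 0x62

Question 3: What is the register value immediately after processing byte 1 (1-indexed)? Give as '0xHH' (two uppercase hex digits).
After byte 1 (0x13): reg=0xD5

Answer: 0xD5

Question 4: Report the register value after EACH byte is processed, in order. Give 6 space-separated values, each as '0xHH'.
0xD5 0x45 0x29 0xD9 0xAD 0xC9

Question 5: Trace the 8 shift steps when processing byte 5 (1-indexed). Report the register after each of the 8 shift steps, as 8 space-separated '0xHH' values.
After byte 1 (0x13): reg=0xD5
After byte 2 (0xA3): reg=0x45
After byte 3 (0x27): reg=0x29
After byte 4 (0xD8): reg=0xD9
Register before byte 5: 0xD9
After XOR with byte 0x55: 0x8C

Answer: 0x1F 0x3E 0x7C 0xF8 0xF7 0xE9 0xD5 0xAD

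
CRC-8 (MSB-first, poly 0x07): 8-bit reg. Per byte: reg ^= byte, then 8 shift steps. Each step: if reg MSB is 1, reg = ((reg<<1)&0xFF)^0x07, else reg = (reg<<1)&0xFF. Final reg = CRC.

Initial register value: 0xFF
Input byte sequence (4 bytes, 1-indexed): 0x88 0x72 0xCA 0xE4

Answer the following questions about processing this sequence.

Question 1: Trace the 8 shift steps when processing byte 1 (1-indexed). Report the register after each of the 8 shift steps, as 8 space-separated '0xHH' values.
Answer: 0xEE 0xDB 0xB1 0x65 0xCA 0x93 0x21 0x42

Derivation:
Register before byte 1: 0xFF
After XOR with byte 0x88: 0x77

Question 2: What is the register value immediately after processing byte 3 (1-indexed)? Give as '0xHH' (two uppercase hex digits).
Answer: 0x81

Derivation:
After byte 1 (0x88): reg=0x42
After byte 2 (0x72): reg=0x90
After byte 3 (0xCA): reg=0x81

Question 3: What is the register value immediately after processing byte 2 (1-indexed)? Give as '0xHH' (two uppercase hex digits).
Answer: 0x90

Derivation:
After byte 1 (0x88): reg=0x42
After byte 2 (0x72): reg=0x90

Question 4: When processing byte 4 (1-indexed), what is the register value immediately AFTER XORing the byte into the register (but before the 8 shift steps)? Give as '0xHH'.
Register before byte 4: 0x81
Byte 4: 0xE4
0x81 XOR 0xE4 = 0x65

Answer: 0x65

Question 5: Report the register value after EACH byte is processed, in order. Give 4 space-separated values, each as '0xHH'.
0x42 0x90 0x81 0x3C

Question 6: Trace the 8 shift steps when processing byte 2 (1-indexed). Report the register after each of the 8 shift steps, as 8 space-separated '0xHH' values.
Answer: 0x60 0xC0 0x87 0x09 0x12 0x24 0x48 0x90

Derivation:
After byte 1 (0x88): reg=0x42
Register before byte 2: 0x42
After XOR with byte 0x72: 0x30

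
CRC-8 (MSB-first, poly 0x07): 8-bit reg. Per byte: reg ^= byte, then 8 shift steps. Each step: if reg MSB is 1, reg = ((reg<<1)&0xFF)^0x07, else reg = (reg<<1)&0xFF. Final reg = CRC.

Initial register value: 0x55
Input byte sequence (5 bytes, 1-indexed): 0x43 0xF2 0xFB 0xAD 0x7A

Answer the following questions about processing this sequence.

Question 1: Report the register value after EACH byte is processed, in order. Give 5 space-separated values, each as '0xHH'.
0x62 0xF9 0x0E 0x60 0x46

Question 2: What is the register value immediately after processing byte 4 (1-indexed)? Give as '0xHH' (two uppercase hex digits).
Answer: 0x60

Derivation:
After byte 1 (0x43): reg=0x62
After byte 2 (0xF2): reg=0xF9
After byte 3 (0xFB): reg=0x0E
After byte 4 (0xAD): reg=0x60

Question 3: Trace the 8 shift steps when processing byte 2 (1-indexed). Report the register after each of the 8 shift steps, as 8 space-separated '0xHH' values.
After byte 1 (0x43): reg=0x62
Register before byte 2: 0x62
After XOR with byte 0xF2: 0x90

Answer: 0x27 0x4E 0x9C 0x3F 0x7E 0xFC 0xFF 0xF9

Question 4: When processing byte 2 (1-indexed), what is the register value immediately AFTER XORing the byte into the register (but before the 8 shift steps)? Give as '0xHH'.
Answer: 0x90

Derivation:
Register before byte 2: 0x62
Byte 2: 0xF2
0x62 XOR 0xF2 = 0x90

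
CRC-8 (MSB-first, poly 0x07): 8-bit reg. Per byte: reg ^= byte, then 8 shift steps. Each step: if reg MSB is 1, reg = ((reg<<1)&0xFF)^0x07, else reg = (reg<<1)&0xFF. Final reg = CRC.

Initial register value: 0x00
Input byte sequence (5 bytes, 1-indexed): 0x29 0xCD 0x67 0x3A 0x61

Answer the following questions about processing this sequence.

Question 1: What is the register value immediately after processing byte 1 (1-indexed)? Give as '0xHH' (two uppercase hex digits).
After byte 1 (0x29): reg=0xDF

Answer: 0xDF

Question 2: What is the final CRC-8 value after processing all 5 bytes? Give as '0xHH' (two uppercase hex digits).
Answer: 0xC3

Derivation:
After byte 1 (0x29): reg=0xDF
After byte 2 (0xCD): reg=0x7E
After byte 3 (0x67): reg=0x4F
After byte 4 (0x3A): reg=0x4C
After byte 5 (0x61): reg=0xC3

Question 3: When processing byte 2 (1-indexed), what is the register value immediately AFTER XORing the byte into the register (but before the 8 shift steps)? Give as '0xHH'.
Answer: 0x12

Derivation:
Register before byte 2: 0xDF
Byte 2: 0xCD
0xDF XOR 0xCD = 0x12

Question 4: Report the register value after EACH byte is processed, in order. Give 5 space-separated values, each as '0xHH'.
0xDF 0x7E 0x4F 0x4C 0xC3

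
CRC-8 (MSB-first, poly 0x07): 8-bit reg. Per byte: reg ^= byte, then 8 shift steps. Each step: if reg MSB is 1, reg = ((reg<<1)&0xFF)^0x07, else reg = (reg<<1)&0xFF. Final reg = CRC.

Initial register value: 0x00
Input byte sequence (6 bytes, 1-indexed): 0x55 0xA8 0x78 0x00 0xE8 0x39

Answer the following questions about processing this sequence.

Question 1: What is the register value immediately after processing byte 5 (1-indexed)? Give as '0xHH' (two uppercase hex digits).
Answer: 0xF8

Derivation:
After byte 1 (0x55): reg=0xAC
After byte 2 (0xA8): reg=0x1C
After byte 3 (0x78): reg=0x3B
After byte 4 (0x00): reg=0xA1
After byte 5 (0xE8): reg=0xF8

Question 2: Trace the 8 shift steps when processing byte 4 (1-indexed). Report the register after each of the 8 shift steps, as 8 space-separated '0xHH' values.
Answer: 0x76 0xEC 0xDF 0xB9 0x75 0xEA 0xD3 0xA1

Derivation:
After byte 1 (0x55): reg=0xAC
After byte 2 (0xA8): reg=0x1C
After byte 3 (0x78): reg=0x3B
Register before byte 4: 0x3B
After XOR with byte 0x00: 0x3B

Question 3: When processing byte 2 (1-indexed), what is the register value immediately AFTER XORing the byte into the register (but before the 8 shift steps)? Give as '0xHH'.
Register before byte 2: 0xAC
Byte 2: 0xA8
0xAC XOR 0xA8 = 0x04

Answer: 0x04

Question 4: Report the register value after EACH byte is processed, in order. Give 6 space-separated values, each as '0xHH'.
0xAC 0x1C 0x3B 0xA1 0xF8 0x49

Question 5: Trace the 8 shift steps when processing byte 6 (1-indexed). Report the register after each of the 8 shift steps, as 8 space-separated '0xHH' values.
Answer: 0x85 0x0D 0x1A 0x34 0x68 0xD0 0xA7 0x49

Derivation:
After byte 1 (0x55): reg=0xAC
After byte 2 (0xA8): reg=0x1C
After byte 3 (0x78): reg=0x3B
After byte 4 (0x00): reg=0xA1
After byte 5 (0xE8): reg=0xF8
Register before byte 6: 0xF8
After XOR with byte 0x39: 0xC1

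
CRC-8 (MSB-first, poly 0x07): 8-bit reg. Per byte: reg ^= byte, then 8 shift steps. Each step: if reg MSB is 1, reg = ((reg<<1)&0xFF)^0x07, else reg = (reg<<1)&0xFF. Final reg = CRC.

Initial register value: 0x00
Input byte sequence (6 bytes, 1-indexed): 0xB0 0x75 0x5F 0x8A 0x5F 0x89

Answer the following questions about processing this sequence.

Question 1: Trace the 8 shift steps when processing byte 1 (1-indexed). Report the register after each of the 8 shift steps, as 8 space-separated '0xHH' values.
Answer: 0x67 0xCE 0x9B 0x31 0x62 0xC4 0x8F 0x19

Derivation:
Register before byte 1: 0x00
After XOR with byte 0xB0: 0xB0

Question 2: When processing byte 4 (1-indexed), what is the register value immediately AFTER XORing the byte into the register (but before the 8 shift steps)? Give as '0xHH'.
Answer: 0x19

Derivation:
Register before byte 4: 0x93
Byte 4: 0x8A
0x93 XOR 0x8A = 0x19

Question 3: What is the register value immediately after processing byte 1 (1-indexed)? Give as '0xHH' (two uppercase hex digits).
After byte 1 (0xB0): reg=0x19

Answer: 0x19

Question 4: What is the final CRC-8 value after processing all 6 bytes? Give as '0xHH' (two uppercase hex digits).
Answer: 0xE1

Derivation:
After byte 1 (0xB0): reg=0x19
After byte 2 (0x75): reg=0x03
After byte 3 (0x5F): reg=0x93
After byte 4 (0x8A): reg=0x4F
After byte 5 (0x5F): reg=0x70
After byte 6 (0x89): reg=0xE1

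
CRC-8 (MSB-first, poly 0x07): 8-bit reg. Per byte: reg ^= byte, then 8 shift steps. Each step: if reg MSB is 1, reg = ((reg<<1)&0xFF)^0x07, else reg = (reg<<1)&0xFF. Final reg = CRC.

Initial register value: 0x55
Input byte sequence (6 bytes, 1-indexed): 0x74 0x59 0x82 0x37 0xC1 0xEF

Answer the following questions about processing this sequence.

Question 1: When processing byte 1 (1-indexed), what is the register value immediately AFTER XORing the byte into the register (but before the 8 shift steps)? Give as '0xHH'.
Answer: 0x21

Derivation:
Register before byte 1: 0x55
Byte 1: 0x74
0x55 XOR 0x74 = 0x21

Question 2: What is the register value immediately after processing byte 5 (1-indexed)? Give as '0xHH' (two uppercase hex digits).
After byte 1 (0x74): reg=0xE7
After byte 2 (0x59): reg=0x33
After byte 3 (0x82): reg=0x1E
After byte 4 (0x37): reg=0xDF
After byte 5 (0xC1): reg=0x5A

Answer: 0x5A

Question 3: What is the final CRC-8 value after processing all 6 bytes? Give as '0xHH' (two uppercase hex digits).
Answer: 0x02

Derivation:
After byte 1 (0x74): reg=0xE7
After byte 2 (0x59): reg=0x33
After byte 3 (0x82): reg=0x1E
After byte 4 (0x37): reg=0xDF
After byte 5 (0xC1): reg=0x5A
After byte 6 (0xEF): reg=0x02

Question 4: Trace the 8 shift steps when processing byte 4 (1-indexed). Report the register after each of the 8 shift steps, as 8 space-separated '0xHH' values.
Answer: 0x52 0xA4 0x4F 0x9E 0x3B 0x76 0xEC 0xDF

Derivation:
After byte 1 (0x74): reg=0xE7
After byte 2 (0x59): reg=0x33
After byte 3 (0x82): reg=0x1E
Register before byte 4: 0x1E
After XOR with byte 0x37: 0x29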